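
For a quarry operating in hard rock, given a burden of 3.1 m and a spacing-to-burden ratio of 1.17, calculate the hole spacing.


3.627 m

Spacing = burden * ratio
= 3.1 * 1.17
= 3.627 m


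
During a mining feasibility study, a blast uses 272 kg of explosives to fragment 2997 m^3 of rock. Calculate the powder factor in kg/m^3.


Powder factor = explosive mass / rock volume
= 272 / 2997
= 0.0908 kg/m^3

0.0908 kg/m^3


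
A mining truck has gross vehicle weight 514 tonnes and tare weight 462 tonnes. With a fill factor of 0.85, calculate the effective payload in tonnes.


44.2 tonnes

Maximum payload = gross - tare
= 514 - 462 = 52 tonnes
Effective payload = max payload * fill factor
= 52 * 0.85
= 44.2 tonnes


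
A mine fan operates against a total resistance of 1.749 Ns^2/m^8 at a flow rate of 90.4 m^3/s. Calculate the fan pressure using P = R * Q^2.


Compute Q^2:
Q^2 = 90.4^2 = 8172.16
Compute pressure:
P = R * Q^2 = 1.749 * 8172.16
= 14293.1078 Pa

14293.1078 Pa


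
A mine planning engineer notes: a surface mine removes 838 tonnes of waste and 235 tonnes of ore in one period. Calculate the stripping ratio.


Stripping ratio = waste tonnage / ore tonnage
= 838 / 235
= 3.566

3.566


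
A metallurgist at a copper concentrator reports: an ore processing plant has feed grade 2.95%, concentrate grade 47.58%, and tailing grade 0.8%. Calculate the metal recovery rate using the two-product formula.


Using the two-product formula:
R = 100 * c * (f - t) / (f * (c - t))
Numerator = 100 * 47.58 * (2.95 - 0.8)
= 100 * 47.58 * 2.15
= 10229.7
Denominator = 2.95 * (47.58 - 0.8)
= 2.95 * 46.78
= 138.001
R = 10229.7 / 138.001
= 74.1277%

74.1277%


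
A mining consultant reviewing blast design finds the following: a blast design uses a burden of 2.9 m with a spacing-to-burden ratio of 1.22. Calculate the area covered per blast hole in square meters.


10.2602 m^2

First, find the spacing:
Spacing = burden * ratio = 2.9 * 1.22
= 3.538 m
Then, calculate the area:
Area = burden * spacing = 2.9 * 3.538
= 10.2602 m^2


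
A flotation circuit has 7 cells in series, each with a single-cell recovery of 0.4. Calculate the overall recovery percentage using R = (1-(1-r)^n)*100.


Complement of single-cell recovery:
1 - r = 1 - 0.4 = 0.6
Raise to power n:
(1 - r)^7 = 0.6^7 = 0.0279936
Overall recovery:
R = (1 - 0.0279936) * 100
= 97.2006%

97.2006%


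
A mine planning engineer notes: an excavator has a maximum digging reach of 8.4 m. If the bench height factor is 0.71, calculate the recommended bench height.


Bench height = reach * factor
= 8.4 * 0.71
= 5.964 m

5.964 m


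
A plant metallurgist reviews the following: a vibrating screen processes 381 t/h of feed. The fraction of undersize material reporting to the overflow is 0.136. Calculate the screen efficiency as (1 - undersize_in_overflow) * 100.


Screen efficiency = (1 - fraction of undersize in overflow) * 100
= (1 - 0.136) * 100
= 0.864 * 100
= 86.4%

86.4%


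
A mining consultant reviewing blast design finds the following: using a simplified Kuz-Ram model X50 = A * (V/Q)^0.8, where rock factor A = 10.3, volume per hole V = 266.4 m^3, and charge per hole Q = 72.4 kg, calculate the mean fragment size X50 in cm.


29.2061 cm

Compute V/Q:
V/Q = 266.4 / 72.4 = 3.679558011
Raise to the power 0.8:
(V/Q)^0.8 = 3.679558011^0.8 = 2.835544866
Multiply by A:
X50 = 10.3 * 2.835544866
= 29.2061 cm


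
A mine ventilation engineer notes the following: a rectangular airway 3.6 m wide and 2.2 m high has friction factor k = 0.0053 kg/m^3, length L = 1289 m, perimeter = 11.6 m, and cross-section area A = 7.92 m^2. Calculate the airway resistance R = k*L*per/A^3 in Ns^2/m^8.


0.1595 Ns^2/m^8

Compute the numerator:
k * L * per = 0.0053 * 1289 * 11.6
= 79.24772
Compute the denominator:
A^3 = 7.92^3 = 496.793088
Resistance:
R = 79.24772 / 496.793088
= 0.1595 Ns^2/m^8


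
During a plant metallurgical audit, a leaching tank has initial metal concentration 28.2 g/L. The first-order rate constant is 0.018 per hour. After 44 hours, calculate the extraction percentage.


Compute the exponent:
-k * t = -0.018 * 44 = -0.792
Remaining concentration:
C = 28.2 * exp(-0.792)
= 28.2 * 0.4529380128
= 12.77285196 g/L
Extracted = 28.2 - 12.77285196 = 15.42714804 g/L
Extraction % = 15.42714804 / 28.2 * 100
= 54.7062%

54.7062%


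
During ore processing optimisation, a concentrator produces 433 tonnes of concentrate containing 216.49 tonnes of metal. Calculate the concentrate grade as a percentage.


49.9977%

Grade = (metal in concentrate / concentrate mass) * 100
= (216.49 / 433) * 100
= 0.4999769053 * 100
= 49.9977%


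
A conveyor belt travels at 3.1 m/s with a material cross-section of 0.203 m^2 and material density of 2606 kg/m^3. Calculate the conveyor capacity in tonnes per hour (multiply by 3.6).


Volumetric flow = speed * area
= 3.1 * 0.203 = 0.6293 m^3/s
Mass flow = volumetric * density
= 0.6293 * 2606 = 1639.9558 kg/s
Convert to t/h: multiply by 3.6
Capacity = 1639.9558 * 3.6
= 5903.8409 t/h

5903.8409 t/h


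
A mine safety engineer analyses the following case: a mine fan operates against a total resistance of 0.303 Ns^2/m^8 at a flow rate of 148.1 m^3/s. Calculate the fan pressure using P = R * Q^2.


Compute Q^2:
Q^2 = 148.1^2 = 21933.61
Compute pressure:
P = R * Q^2 = 0.303 * 21933.61
= 6645.8838 Pa

6645.8838 Pa


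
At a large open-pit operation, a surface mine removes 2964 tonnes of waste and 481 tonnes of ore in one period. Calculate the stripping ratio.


Stripping ratio = waste tonnage / ore tonnage
= 2964 / 481
= 6.1622

6.1622


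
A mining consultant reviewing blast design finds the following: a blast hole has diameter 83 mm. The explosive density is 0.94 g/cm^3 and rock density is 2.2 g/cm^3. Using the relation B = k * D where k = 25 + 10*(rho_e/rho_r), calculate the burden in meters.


2.4296 m

First, compute k:
rho_e / rho_r = 0.94 / 2.2 = 0.4272727273
k = 25 + 10 * 0.4272727273 = 29.27272727
Then, compute burden:
B = k * D / 1000 = 29.27272727 * 83 / 1000
= 2429.636364 / 1000
= 2.4296 m


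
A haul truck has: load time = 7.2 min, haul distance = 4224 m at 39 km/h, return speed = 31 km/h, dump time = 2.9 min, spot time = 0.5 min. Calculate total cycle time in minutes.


25.2739 min

Convert haul speed to m/min: 39 * 1000/60 = 650 m/min
Haul time = 4224 / 650 = 6.498461538 min
Convert return speed to m/min: 31 * 1000/60 = 516.6666667 m/min
Return time = 4224 / 516.6666667 = 8.175483871 min
Total cycle time:
= 7.2 + 6.498461538 + 2.9 + 8.175483871 + 0.5
= 25.2739 min


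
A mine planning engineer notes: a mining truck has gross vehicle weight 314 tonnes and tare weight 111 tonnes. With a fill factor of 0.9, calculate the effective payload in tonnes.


182.7 tonnes

Maximum payload = gross - tare
= 314 - 111 = 203 tonnes
Effective payload = max payload * fill factor
= 203 * 0.9
= 182.7 tonnes


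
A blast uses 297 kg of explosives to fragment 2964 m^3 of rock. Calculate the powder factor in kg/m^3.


Powder factor = explosive mass / rock volume
= 297 / 2964
= 0.1002 kg/m^3

0.1002 kg/m^3


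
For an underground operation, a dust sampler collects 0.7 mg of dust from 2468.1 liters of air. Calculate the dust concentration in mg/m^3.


0.2836 mg/m^3

Convert liters to m^3: 1 m^3 = 1000 L
Concentration = mass / volume * 1000
= 0.7 / 2468.1 * 1000
= 0.0002836189782 * 1000
= 0.2836 mg/m^3


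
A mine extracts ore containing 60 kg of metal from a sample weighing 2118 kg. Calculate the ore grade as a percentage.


Ore grade = (metal mass / ore mass) * 100
= (60 / 2118) * 100
= 0.0283286119 * 100
= 2.8329%

2.8329%


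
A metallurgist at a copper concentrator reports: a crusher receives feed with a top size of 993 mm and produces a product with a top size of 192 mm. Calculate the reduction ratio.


5.1719

Reduction ratio = feed size / product size
= 993 / 192
= 5.1719


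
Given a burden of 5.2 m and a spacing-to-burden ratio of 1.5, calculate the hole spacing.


7.8 m

Spacing = burden * ratio
= 5.2 * 1.5
= 7.8 m


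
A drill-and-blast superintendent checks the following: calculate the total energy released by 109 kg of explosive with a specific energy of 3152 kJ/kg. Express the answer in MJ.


343.568 MJ

Energy = mass * specific_energy / 1000
= 109 * 3152 / 1000
= 343568 / 1000
= 343.568 MJ


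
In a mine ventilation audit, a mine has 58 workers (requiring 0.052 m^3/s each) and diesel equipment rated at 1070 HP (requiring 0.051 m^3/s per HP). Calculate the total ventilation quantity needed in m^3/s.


57.586 m^3/s

Airflow for workers:
Q_people = 58 * 0.052 = 3.016 m^3/s
Airflow for diesel equipment:
Q_diesel = 1070 * 0.051 = 54.57 m^3/s
Total ventilation:
Q_total = 3.016 + 54.57
= 57.586 m^3/s


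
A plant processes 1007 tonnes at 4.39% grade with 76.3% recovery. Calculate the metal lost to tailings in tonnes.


Total metal in feed:
= 1007 * 4.39 / 100 = 44.2073 tonnes
Metal recovered:
= 44.2073 * 76.3 / 100 = 33.7301699 tonnes
Metal lost to tailings:
= 44.2073 - 33.7301699
= 10.4771 tonnes

10.4771 tonnes


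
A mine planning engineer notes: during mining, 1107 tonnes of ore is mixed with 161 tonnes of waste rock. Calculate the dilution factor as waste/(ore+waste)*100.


12.6972%

Total material = ore + waste
= 1107 + 161 = 1268 tonnes
Dilution = waste / total * 100
= 161 / 1268 * 100
= 0.1269716088 * 100
= 12.6972%


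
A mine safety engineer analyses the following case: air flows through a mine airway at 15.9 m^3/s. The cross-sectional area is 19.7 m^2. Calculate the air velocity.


Velocity = flow rate / cross-sectional area
= 15.9 / 19.7
= 0.8071 m/s

0.8071 m/s


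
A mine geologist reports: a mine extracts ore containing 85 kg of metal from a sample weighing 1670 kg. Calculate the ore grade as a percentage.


Ore grade = (metal mass / ore mass) * 100
= (85 / 1670) * 100
= 0.05089820359 * 100
= 5.0898%

5.0898%


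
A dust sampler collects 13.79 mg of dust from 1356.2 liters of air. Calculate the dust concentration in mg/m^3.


Convert liters to m^3: 1 m^3 = 1000 L
Concentration = mass / volume * 1000
= 13.79 / 1356.2 * 1000
= 0.0101681168 * 1000
= 10.1681 mg/m^3

10.1681 mg/m^3


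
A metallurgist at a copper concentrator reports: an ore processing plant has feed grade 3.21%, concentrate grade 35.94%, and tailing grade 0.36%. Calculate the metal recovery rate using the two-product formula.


89.6834%

Using the two-product formula:
R = 100 * c * (f - t) / (f * (c - t))
Numerator = 100 * 35.94 * (3.21 - 0.36)
= 100 * 35.94 * 2.85
= 10242.9
Denominator = 3.21 * (35.94 - 0.36)
= 3.21 * 35.58
= 114.2118
R = 10242.9 / 114.2118
= 89.6834%


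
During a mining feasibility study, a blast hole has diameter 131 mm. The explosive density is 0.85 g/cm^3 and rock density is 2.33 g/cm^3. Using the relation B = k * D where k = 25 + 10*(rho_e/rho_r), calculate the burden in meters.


First, compute k:
rho_e / rho_r = 0.85 / 2.33 = 0.364806867
k = 25 + 10 * 0.364806867 = 28.64806867
Then, compute burden:
B = k * D / 1000 = 28.64806867 * 131 / 1000
= 3752.896996 / 1000
= 3.7529 m

3.7529 m


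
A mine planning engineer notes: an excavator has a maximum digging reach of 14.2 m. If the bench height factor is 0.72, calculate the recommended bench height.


10.224 m

Bench height = reach * factor
= 14.2 * 0.72
= 10.224 m


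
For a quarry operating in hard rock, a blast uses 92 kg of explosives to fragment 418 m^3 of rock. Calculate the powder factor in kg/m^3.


0.2201 kg/m^3

Powder factor = explosive mass / rock volume
= 92 / 418
= 0.2201 kg/m^3


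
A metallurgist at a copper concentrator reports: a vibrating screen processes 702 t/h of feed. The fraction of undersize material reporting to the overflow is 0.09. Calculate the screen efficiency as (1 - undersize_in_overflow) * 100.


Screen efficiency = (1 - fraction of undersize in overflow) * 100
= (1 - 0.09) * 100
= 0.91 * 100
= 91.0%

91.0%


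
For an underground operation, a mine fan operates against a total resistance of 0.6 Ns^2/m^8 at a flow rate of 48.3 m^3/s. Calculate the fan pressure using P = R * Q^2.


Compute Q^2:
Q^2 = 48.3^2 = 2332.89
Compute pressure:
P = R * Q^2 = 0.6 * 2332.89
= 1399.734 Pa

1399.734 Pa


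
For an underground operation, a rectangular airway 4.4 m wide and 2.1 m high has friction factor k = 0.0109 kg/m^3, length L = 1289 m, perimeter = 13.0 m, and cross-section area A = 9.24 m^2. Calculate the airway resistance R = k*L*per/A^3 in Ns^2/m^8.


Compute the numerator:
k * L * per = 0.0109 * 1289 * 13.0
= 182.6513
Compute the denominator:
A^3 = 9.24^3 = 788.889024
Resistance:
R = 182.6513 / 788.889024
= 0.2315 Ns^2/m^8

0.2315 Ns^2/m^8


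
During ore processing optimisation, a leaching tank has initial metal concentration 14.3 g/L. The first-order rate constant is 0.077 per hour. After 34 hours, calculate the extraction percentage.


Compute the exponent:
-k * t = -0.077 * 34 = -2.618
Remaining concentration:
C = 14.3 * exp(-2.618)
= 14.3 * 0.07294861426
= 1.043165184 g/L
Extracted = 14.3 - 1.043165184 = 13.25683482 g/L
Extraction % = 13.25683482 / 14.3 * 100
= 92.7051%

92.7051%


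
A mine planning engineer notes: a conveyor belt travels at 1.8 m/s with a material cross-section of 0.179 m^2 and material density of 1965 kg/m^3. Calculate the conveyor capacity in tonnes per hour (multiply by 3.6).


Volumetric flow = speed * area
= 1.8 * 0.179 = 0.3222 m^3/s
Mass flow = volumetric * density
= 0.3222 * 1965 = 633.123 kg/s
Convert to t/h: multiply by 3.6
Capacity = 633.123 * 3.6
= 2279.2428 t/h

2279.2428 t/h


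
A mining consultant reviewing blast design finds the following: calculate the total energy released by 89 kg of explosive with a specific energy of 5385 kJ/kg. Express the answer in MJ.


479.265 MJ

Energy = mass * specific_energy / 1000
= 89 * 5385 / 1000
= 479265 / 1000
= 479.265 MJ


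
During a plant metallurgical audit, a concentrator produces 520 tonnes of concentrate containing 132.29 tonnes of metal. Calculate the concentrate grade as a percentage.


25.4404%

Grade = (metal in concentrate / concentrate mass) * 100
= (132.29 / 520) * 100
= 0.2544038462 * 100
= 25.4404%


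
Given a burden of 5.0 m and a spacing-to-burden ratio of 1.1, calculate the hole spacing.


5.5 m

Spacing = burden * ratio
= 5.0 * 1.1
= 5.5 m


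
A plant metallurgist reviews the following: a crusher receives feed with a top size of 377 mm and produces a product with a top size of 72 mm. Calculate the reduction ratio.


5.2361

Reduction ratio = feed size / product size
= 377 / 72
= 5.2361


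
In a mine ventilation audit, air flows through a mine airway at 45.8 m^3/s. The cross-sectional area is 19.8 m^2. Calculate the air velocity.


Velocity = flow rate / cross-sectional area
= 45.8 / 19.8
= 2.3131 m/s

2.3131 m/s


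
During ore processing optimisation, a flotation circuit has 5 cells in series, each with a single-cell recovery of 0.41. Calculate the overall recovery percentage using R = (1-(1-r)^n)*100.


Complement of single-cell recovery:
1 - r = 1 - 0.41 = 0.59
Raise to power n:
(1 - r)^5 = 0.59^5 = 0.0714924299
Overall recovery:
R = (1 - 0.0714924299) * 100
= 92.8508%

92.8508%


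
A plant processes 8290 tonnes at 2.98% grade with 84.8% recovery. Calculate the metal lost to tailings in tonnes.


37.5504 tonnes

Total metal in feed:
= 8290 * 2.98 / 100 = 247.042 tonnes
Metal recovered:
= 247.042 * 84.8 / 100 = 209.491616 tonnes
Metal lost to tailings:
= 247.042 - 209.491616
= 37.5504 tonnes


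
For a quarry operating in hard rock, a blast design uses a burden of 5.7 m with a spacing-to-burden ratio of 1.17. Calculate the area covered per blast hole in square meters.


First, find the spacing:
Spacing = burden * ratio = 5.7 * 1.17
= 6.669 m
Then, calculate the area:
Area = burden * spacing = 5.7 * 6.669
= 38.0133 m^2

38.0133 m^2


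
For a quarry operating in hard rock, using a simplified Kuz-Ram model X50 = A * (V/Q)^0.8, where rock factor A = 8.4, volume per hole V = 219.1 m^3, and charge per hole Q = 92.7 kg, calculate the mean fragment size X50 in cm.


16.7159 cm

Compute V/Q:
V/Q = 219.1 / 92.7 = 2.363538296
Raise to the power 0.8:
(V/Q)^0.8 = 2.363538296^0.8 = 1.989986429
Multiply by A:
X50 = 8.4 * 1.989986429
= 16.7159 cm


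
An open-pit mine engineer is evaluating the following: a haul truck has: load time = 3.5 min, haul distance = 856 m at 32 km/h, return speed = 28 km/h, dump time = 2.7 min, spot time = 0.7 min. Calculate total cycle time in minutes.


10.3393 min

Convert haul speed to m/min: 32 * 1000/60 = 533.3333333 m/min
Haul time = 856 / 533.3333333 = 1.605 min
Convert return speed to m/min: 28 * 1000/60 = 466.6666667 m/min
Return time = 856 / 466.6666667 = 1.834285714 min
Total cycle time:
= 3.5 + 1.605 + 2.7 + 1.834285714 + 0.7
= 10.3393 min


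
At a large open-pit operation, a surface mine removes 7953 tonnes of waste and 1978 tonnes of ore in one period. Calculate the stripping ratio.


Stripping ratio = waste tonnage / ore tonnage
= 7953 / 1978
= 4.0207

4.0207


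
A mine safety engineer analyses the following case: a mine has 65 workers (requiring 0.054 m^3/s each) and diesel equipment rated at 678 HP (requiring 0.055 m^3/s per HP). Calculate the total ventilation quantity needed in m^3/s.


Airflow for workers:
Q_people = 65 * 0.054 = 3.51 m^3/s
Airflow for diesel equipment:
Q_diesel = 678 * 0.055 = 37.29 m^3/s
Total ventilation:
Q_total = 3.51 + 37.29
= 40.8 m^3/s

40.8 m^3/s


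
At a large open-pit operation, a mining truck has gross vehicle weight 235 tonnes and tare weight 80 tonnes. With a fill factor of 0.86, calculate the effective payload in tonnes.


Maximum payload = gross - tare
= 235 - 80 = 155 tonnes
Effective payload = max payload * fill factor
= 155 * 0.86
= 133.3 tonnes

133.3 tonnes


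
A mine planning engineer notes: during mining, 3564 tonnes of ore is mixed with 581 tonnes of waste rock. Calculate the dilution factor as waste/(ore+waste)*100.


Total material = ore + waste
= 3564 + 581 = 4145 tonnes
Dilution = waste / total * 100
= 581 / 4145 * 100
= 0.1401688782 * 100
= 14.0169%

14.0169%


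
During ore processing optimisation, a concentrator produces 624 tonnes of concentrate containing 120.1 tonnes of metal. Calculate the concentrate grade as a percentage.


Grade = (metal in concentrate / concentrate mass) * 100
= (120.1 / 624) * 100
= 0.1924679487 * 100
= 19.2468%

19.2468%


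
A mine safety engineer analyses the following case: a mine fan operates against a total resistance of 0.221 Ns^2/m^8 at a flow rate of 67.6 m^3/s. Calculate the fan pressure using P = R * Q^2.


1009.917 Pa

Compute Q^2:
Q^2 = 67.6^2 = 4569.76
Compute pressure:
P = R * Q^2 = 0.221 * 4569.76
= 1009.917 Pa


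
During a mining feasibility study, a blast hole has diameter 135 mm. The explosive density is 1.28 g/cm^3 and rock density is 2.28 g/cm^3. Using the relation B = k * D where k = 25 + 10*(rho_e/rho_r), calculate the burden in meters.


4.1329 m

First, compute k:
rho_e / rho_r = 1.28 / 2.28 = 0.5614035088
k = 25 + 10 * 0.5614035088 = 30.61403509
Then, compute burden:
B = k * D / 1000 = 30.61403509 * 135 / 1000
= 4132.894737 / 1000
= 4.1329 m


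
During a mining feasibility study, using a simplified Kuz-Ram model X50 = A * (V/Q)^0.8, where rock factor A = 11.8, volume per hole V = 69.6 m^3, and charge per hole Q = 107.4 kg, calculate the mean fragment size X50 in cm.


Compute V/Q:
V/Q = 69.6 / 107.4 = 0.6480446927
Raise to the power 0.8:
(V/Q)^0.8 = 0.6480446927^0.8 = 0.7067795361
Multiply by A:
X50 = 11.8 * 0.7067795361
= 8.34 cm

8.34 cm


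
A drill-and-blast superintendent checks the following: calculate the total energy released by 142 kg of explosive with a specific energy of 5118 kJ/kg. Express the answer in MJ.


Energy = mass * specific_energy / 1000
= 142 * 5118 / 1000
= 726756 / 1000
= 726.756 MJ

726.756 MJ


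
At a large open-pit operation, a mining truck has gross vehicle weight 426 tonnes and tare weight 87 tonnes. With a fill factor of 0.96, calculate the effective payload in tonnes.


Maximum payload = gross - tare
= 426 - 87 = 339 tonnes
Effective payload = max payload * fill factor
= 339 * 0.96
= 325.44 tonnes

325.44 tonnes


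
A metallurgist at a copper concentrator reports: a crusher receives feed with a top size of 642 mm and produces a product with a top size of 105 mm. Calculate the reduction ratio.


Reduction ratio = feed size / product size
= 642 / 105
= 6.1143

6.1143


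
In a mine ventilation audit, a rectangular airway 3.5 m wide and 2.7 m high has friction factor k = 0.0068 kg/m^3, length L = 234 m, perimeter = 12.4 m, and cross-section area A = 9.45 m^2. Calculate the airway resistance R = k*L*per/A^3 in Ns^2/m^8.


0.0234 Ns^2/m^8

Compute the numerator:
k * L * per = 0.0068 * 234 * 12.4
= 19.73088
Compute the denominator:
A^3 = 9.45^3 = 843.908625
Resistance:
R = 19.73088 / 843.908625
= 0.0234 Ns^2/m^8


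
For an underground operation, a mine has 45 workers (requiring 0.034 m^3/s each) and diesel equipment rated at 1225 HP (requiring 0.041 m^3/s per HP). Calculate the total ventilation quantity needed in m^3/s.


Airflow for workers:
Q_people = 45 * 0.034 = 1.53 m^3/s
Airflow for diesel equipment:
Q_diesel = 1225 * 0.041 = 50.225 m^3/s
Total ventilation:
Q_total = 1.53 + 50.225
= 51.755 m^3/s

51.755 m^3/s


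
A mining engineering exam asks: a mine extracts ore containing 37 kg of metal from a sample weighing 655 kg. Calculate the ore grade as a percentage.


5.6489%

Ore grade = (metal mass / ore mass) * 100
= (37 / 655) * 100
= 0.05648854962 * 100
= 5.6489%


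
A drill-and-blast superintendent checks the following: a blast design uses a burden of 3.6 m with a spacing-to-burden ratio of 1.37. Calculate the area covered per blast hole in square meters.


First, find the spacing:
Spacing = burden * ratio = 3.6 * 1.37
= 4.932 m
Then, calculate the area:
Area = burden * spacing = 3.6 * 4.932
= 17.7552 m^2

17.7552 m^2


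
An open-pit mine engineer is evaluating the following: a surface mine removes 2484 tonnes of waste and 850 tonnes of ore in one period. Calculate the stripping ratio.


Stripping ratio = waste tonnage / ore tonnage
= 2484 / 850
= 2.9224

2.9224


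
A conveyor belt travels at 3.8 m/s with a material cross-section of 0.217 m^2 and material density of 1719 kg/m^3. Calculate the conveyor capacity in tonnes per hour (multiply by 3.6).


Volumetric flow = speed * area
= 3.8 * 0.217 = 0.8246 m^3/s
Mass flow = volumetric * density
= 0.8246 * 1719 = 1417.4874 kg/s
Convert to t/h: multiply by 3.6
Capacity = 1417.4874 * 3.6
= 5102.9546 t/h

5102.9546 t/h


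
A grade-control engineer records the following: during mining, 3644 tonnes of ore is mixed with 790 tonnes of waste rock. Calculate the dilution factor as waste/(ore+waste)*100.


17.8169%

Total material = ore + waste
= 3644 + 790 = 4434 tonnes
Dilution = waste / total * 100
= 790 / 4434 * 100
= 0.1781686964 * 100
= 17.8169%


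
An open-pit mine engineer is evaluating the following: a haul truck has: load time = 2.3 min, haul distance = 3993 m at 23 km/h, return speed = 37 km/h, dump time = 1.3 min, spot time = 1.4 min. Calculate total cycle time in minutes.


Convert haul speed to m/min: 23 * 1000/60 = 383.3333333 m/min
Haul time = 3993 / 383.3333333 = 10.41652174 min
Convert return speed to m/min: 37 * 1000/60 = 616.6666667 m/min
Return time = 3993 / 616.6666667 = 6.475135135 min
Total cycle time:
= 2.3 + 10.41652174 + 1.3 + 6.475135135 + 1.4
= 21.8917 min

21.8917 min


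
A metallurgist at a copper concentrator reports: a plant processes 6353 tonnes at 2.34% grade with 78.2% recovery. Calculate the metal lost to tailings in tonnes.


32.4079 tonnes

Total metal in feed:
= 6353 * 2.34 / 100 = 148.6602 tonnes
Metal recovered:
= 148.6602 * 78.2 / 100 = 116.2522764 tonnes
Metal lost to tailings:
= 148.6602 - 116.2522764
= 32.4079 tonnes


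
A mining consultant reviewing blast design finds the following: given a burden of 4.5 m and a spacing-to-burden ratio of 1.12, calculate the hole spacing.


5.04 m

Spacing = burden * ratio
= 4.5 * 1.12
= 5.04 m


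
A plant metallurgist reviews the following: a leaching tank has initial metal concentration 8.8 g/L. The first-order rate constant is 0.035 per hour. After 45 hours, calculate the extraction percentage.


79.2992%

Compute the exponent:
-k * t = -0.035 * 45 = -1.575
Remaining concentration:
C = 8.8 * exp(-1.575)
= 8.8 * 0.2070075527
= 1.821666464 g/L
Extracted = 8.8 - 1.821666464 = 6.978333536 g/L
Extraction % = 6.978333536 / 8.8 * 100
= 79.2992%


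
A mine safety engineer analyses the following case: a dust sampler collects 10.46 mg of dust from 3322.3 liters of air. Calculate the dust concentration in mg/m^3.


3.1484 mg/m^3

Convert liters to m^3: 1 m^3 = 1000 L
Concentration = mass / volume * 1000
= 10.46 / 3322.3 * 1000
= 0.003148421274 * 1000
= 3.1484 mg/m^3


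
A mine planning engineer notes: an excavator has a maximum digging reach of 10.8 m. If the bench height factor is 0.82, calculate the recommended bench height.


Bench height = reach * factor
= 10.8 * 0.82
= 8.856 m

8.856 m


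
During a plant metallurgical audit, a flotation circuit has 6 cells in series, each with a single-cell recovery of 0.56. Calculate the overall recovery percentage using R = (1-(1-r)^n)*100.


Complement of single-cell recovery:
1 - r = 1 - 0.56 = 0.44
Raise to power n:
(1 - r)^6 = 0.44^6 = 0.007256313856
Overall recovery:
R = (1 - 0.007256313856) * 100
= 99.2744%

99.2744%


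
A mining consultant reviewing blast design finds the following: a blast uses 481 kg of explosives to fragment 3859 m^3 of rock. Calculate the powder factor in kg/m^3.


0.1246 kg/m^3

Powder factor = explosive mass / rock volume
= 481 / 3859
= 0.1246 kg/m^3


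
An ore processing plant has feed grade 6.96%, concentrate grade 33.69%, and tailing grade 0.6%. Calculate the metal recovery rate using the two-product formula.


Using the two-product formula:
R = 100 * c * (f - t) / (f * (c - t))
Numerator = 100 * 33.69 * (6.96 - 0.6)
= 100 * 33.69 * 6.36
= 21426.84
Denominator = 6.96 * (33.69 - 0.6)
= 6.96 * 33.09
= 230.3064
R = 21426.84 / 230.3064
= 93.0362%

93.0362%


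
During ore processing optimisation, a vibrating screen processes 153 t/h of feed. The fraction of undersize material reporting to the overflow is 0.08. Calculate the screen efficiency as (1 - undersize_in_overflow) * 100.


92.0%

Screen efficiency = (1 - fraction of undersize in overflow) * 100
= (1 - 0.08) * 100
= 0.92 * 100
= 92.0%


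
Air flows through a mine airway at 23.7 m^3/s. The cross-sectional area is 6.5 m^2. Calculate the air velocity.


3.6462 m/s

Velocity = flow rate / cross-sectional area
= 23.7 / 6.5
= 3.6462 m/s


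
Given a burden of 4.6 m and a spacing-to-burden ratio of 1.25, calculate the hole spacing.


5.75 m

Spacing = burden * ratio
= 4.6 * 1.25
= 5.75 m


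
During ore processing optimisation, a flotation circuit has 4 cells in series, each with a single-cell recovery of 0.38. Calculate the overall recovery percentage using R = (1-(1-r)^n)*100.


85.2237%

Complement of single-cell recovery:
1 - r = 1 - 0.38 = 0.62
Raise to power n:
(1 - r)^4 = 0.62^4 = 0.14776336
Overall recovery:
R = (1 - 0.14776336) * 100
= 85.2237%


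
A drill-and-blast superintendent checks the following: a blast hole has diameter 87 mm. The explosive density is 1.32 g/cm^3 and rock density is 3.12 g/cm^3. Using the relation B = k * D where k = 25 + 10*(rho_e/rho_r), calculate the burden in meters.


2.5431 m

First, compute k:
rho_e / rho_r = 1.32 / 3.12 = 0.4230769231
k = 25 + 10 * 0.4230769231 = 29.23076923
Then, compute burden:
B = k * D / 1000 = 29.23076923 * 87 / 1000
= 2543.076923 / 1000
= 2.5431 m


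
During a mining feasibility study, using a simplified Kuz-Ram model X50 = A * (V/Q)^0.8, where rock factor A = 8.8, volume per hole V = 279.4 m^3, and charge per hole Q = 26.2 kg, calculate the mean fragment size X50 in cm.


58.4551 cm

Compute V/Q:
V/Q = 279.4 / 26.2 = 10.66412214
Raise to the power 0.8:
(V/Q)^0.8 = 10.66412214^0.8 = 6.642630395
Multiply by A:
X50 = 8.8 * 6.642630395
= 58.4551 cm


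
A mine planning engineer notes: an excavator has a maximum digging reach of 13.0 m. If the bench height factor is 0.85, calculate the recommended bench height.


11.05 m

Bench height = reach * factor
= 13.0 * 0.85
= 11.05 m


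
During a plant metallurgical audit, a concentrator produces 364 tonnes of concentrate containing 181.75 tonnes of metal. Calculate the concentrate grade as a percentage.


Grade = (metal in concentrate / concentrate mass) * 100
= (181.75 / 364) * 100
= 0.4993131868 * 100
= 49.9313%

49.9313%


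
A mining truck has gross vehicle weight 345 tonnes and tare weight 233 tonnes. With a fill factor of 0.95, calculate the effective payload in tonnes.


106.4 tonnes

Maximum payload = gross - tare
= 345 - 233 = 112 tonnes
Effective payload = max payload * fill factor
= 112 * 0.95
= 106.4 tonnes


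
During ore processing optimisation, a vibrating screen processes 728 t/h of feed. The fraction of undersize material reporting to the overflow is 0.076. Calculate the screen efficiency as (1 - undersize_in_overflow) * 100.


92.4%

Screen efficiency = (1 - fraction of undersize in overflow) * 100
= (1 - 0.076) * 100
= 0.924 * 100
= 92.4%


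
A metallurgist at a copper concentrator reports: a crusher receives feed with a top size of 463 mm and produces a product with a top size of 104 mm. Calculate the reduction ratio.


4.4519

Reduction ratio = feed size / product size
= 463 / 104
= 4.4519


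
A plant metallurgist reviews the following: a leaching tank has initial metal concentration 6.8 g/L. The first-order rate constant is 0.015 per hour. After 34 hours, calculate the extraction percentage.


Compute the exponent:
-k * t = -0.015 * 34 = -0.51
Remaining concentration:
C = 6.8 * exp(-0.51)
= 6.8 * 0.6004955788
= 4.083369936 g/L
Extracted = 6.8 - 4.083369936 = 2.716630064 g/L
Extraction % = 2.716630064 / 6.8 * 100
= 39.9504%

39.9504%


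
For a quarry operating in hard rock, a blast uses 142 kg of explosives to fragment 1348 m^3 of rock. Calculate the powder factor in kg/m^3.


Powder factor = explosive mass / rock volume
= 142 / 1348
= 0.1053 kg/m^3

0.1053 kg/m^3


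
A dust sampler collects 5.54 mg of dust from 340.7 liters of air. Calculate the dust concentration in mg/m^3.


Convert liters to m^3: 1 m^3 = 1000 L
Concentration = mass / volume * 1000
= 5.54 / 340.7 * 1000
= 0.01626063986 * 1000
= 16.2606 mg/m^3

16.2606 mg/m^3


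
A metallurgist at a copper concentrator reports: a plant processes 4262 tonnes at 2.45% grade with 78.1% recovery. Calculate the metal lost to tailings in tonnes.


22.8678 tonnes

Total metal in feed:
= 4262 * 2.45 / 100 = 104.419 tonnes
Metal recovered:
= 104.419 * 78.1 / 100 = 81.551239 tonnes
Metal lost to tailings:
= 104.419 - 81.551239
= 22.8678 tonnes


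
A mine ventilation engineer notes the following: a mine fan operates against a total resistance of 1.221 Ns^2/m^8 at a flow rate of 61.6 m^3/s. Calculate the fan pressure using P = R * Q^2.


Compute Q^2:
Q^2 = 61.6^2 = 3794.56
Compute pressure:
P = R * Q^2 = 1.221 * 3794.56
= 4633.1578 Pa

4633.1578 Pa


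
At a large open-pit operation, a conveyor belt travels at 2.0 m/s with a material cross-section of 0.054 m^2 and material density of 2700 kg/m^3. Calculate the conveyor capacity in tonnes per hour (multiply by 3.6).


1049.76 t/h

Volumetric flow = speed * area
= 2.0 * 0.054 = 0.108 m^3/s
Mass flow = volumetric * density
= 0.108 * 2700 = 291.6 kg/s
Convert to t/h: multiply by 3.6
Capacity = 291.6 * 3.6
= 1049.76 t/h


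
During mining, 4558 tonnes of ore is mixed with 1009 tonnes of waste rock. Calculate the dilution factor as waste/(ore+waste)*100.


Total material = ore + waste
= 4558 + 1009 = 5567 tonnes
Dilution = waste / total * 100
= 1009 / 5567 * 100
= 0.1812466319 * 100
= 18.1247%

18.1247%


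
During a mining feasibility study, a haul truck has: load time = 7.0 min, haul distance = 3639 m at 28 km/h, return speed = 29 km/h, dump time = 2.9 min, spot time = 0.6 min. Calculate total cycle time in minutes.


25.8268 min

Convert haul speed to m/min: 28 * 1000/60 = 466.6666667 m/min
Haul time = 3639 / 466.6666667 = 7.797857143 min
Convert return speed to m/min: 29 * 1000/60 = 483.3333333 m/min
Return time = 3639 / 483.3333333 = 7.528965517 min
Total cycle time:
= 7.0 + 7.797857143 + 2.9 + 7.528965517 + 0.6
= 25.8268 min


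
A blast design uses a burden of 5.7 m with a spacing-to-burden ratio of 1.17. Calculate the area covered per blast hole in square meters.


38.0133 m^2

First, find the spacing:
Spacing = burden * ratio = 5.7 * 1.17
= 6.669 m
Then, calculate the area:
Area = burden * spacing = 5.7 * 6.669
= 38.0133 m^2


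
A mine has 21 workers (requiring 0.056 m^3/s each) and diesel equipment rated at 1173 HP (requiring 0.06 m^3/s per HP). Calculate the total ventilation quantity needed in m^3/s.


71.556 m^3/s

Airflow for workers:
Q_people = 21 * 0.056 = 1.176 m^3/s
Airflow for diesel equipment:
Q_diesel = 1173 * 0.06 = 70.38 m^3/s
Total ventilation:
Q_total = 1.176 + 70.38
= 71.556 m^3/s


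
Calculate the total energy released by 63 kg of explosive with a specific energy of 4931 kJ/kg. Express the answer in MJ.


Energy = mass * specific_energy / 1000
= 63 * 4931 / 1000
= 310653 / 1000
= 310.653 MJ

310.653 MJ


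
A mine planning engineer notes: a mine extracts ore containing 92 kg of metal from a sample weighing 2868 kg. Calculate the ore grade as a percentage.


Ore grade = (metal mass / ore mass) * 100
= (92 / 2868) * 100
= 0.03207810321 * 100
= 3.2078%

3.2078%


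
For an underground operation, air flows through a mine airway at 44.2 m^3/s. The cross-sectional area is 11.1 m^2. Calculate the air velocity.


3.982 m/s

Velocity = flow rate / cross-sectional area
= 44.2 / 11.1
= 3.982 m/s


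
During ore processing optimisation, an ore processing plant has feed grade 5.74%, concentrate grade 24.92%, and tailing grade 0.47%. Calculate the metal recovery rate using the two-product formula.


93.5767%

Using the two-product formula:
R = 100 * c * (f - t) / (f * (c - t))
Numerator = 100 * 24.92 * (5.74 - 0.47)
= 100 * 24.92 * 5.27
= 13132.84
Denominator = 5.74 * (24.92 - 0.47)
= 5.74 * 24.45
= 140.343
R = 13132.84 / 140.343
= 93.5767%


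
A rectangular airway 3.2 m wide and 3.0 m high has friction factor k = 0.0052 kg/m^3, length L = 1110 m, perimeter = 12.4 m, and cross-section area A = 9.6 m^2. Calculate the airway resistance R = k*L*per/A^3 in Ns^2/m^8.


0.0809 Ns^2/m^8

Compute the numerator:
k * L * per = 0.0052 * 1110 * 12.4
= 71.5728
Compute the denominator:
A^3 = 9.6^3 = 884.736
Resistance:
R = 71.5728 / 884.736
= 0.0809 Ns^2/m^8


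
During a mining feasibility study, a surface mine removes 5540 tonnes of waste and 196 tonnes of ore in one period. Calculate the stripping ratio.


Stripping ratio = waste tonnage / ore tonnage
= 5540 / 196
= 28.2653

28.2653


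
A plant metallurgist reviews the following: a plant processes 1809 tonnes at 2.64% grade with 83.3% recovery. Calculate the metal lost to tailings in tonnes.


7.9755 tonnes

Total metal in feed:
= 1809 * 2.64 / 100 = 47.7576 tonnes
Metal recovered:
= 47.7576 * 83.3 / 100 = 39.7820808 tonnes
Metal lost to tailings:
= 47.7576 - 39.7820808
= 7.9755 tonnes


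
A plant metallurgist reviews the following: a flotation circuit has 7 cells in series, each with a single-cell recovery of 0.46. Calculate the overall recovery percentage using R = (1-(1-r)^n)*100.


98.6611%

Complement of single-cell recovery:
1 - r = 1 - 0.46 = 0.54
Raise to power n:
(1 - r)^7 = 0.54^7 = 0.0133892521
Overall recovery:
R = (1 - 0.0133892521) * 100
= 98.6611%


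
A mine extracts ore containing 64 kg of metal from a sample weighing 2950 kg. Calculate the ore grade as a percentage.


2.1695%

Ore grade = (metal mass / ore mass) * 100
= (64 / 2950) * 100
= 0.02169491525 * 100
= 2.1695%


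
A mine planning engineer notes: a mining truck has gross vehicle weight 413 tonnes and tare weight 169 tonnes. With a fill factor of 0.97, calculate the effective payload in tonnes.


236.68 tonnes

Maximum payload = gross - tare
= 413 - 169 = 244 tonnes
Effective payload = max payload * fill factor
= 244 * 0.97
= 236.68 tonnes


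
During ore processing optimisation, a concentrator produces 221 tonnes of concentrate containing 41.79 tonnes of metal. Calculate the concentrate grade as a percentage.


18.9095%

Grade = (metal in concentrate / concentrate mass) * 100
= (41.79 / 221) * 100
= 0.1890950226 * 100
= 18.9095%


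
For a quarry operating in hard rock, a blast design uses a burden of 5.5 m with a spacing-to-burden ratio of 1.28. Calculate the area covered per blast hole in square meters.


38.72 m^2

First, find the spacing:
Spacing = burden * ratio = 5.5 * 1.28
= 7.04 m
Then, calculate the area:
Area = burden * spacing = 5.5 * 7.04
= 38.72 m^2


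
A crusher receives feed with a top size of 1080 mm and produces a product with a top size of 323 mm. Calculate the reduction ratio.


Reduction ratio = feed size / product size
= 1080 / 323
= 3.3437

3.3437


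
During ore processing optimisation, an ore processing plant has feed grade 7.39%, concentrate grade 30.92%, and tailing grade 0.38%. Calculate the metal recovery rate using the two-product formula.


96.0382%

Using the two-product formula:
R = 100 * c * (f - t) / (f * (c - t))
Numerator = 100 * 30.92 * (7.39 - 0.38)
= 100 * 30.92 * 7.01
= 21674.92
Denominator = 7.39 * (30.92 - 0.38)
= 7.39 * 30.54
= 225.6906
R = 21674.92 / 225.6906
= 96.0382%


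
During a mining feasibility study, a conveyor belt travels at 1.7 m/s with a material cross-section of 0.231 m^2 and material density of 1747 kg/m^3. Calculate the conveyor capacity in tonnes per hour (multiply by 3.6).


2469.7688 t/h

Volumetric flow = speed * area
= 1.7 * 0.231 = 0.3927 m^3/s
Mass flow = volumetric * density
= 0.3927 * 1747 = 686.0469 kg/s
Convert to t/h: multiply by 3.6
Capacity = 686.0469 * 3.6
= 2469.7688 t/h


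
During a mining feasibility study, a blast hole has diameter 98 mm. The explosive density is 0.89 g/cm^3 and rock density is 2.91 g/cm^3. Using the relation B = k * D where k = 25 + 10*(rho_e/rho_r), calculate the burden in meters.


First, compute k:
rho_e / rho_r = 0.89 / 2.91 = 0.3058419244
k = 25 + 10 * 0.3058419244 = 28.05841924
Then, compute burden:
B = k * D / 1000 = 28.05841924 * 98 / 1000
= 2749.725086 / 1000
= 2.7497 m

2.7497 m


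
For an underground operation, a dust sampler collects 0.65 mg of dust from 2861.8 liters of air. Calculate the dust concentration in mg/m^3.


Convert liters to m^3: 1 m^3 = 1000 L
Concentration = mass / volume * 1000
= 0.65 / 2861.8 * 1000
= 0.0002271297785 * 1000
= 0.2271 mg/m^3

0.2271 mg/m^3


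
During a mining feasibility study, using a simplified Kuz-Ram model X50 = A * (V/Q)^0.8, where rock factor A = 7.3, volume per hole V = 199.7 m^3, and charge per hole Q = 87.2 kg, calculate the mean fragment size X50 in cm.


14.1649 cm

Compute V/Q:
V/Q = 199.7 / 87.2 = 2.290137615
Raise to the power 0.8:
(V/Q)^0.8 = 2.290137615^0.8 = 1.940391055
Multiply by A:
X50 = 7.3 * 1.940391055
= 14.1649 cm


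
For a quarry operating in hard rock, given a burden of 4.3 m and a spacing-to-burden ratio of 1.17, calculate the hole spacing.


Spacing = burden * ratio
= 4.3 * 1.17
= 5.031 m

5.031 m


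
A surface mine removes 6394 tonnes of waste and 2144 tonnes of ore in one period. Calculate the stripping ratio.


2.9823

Stripping ratio = waste tonnage / ore tonnage
= 6394 / 2144
= 2.9823


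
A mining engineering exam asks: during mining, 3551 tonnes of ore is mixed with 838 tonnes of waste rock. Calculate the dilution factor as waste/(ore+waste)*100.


19.0932%

Total material = ore + waste
= 3551 + 838 = 4389 tonnes
Dilution = waste / total * 100
= 838 / 4389 * 100
= 0.1909318751 * 100
= 19.0932%
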